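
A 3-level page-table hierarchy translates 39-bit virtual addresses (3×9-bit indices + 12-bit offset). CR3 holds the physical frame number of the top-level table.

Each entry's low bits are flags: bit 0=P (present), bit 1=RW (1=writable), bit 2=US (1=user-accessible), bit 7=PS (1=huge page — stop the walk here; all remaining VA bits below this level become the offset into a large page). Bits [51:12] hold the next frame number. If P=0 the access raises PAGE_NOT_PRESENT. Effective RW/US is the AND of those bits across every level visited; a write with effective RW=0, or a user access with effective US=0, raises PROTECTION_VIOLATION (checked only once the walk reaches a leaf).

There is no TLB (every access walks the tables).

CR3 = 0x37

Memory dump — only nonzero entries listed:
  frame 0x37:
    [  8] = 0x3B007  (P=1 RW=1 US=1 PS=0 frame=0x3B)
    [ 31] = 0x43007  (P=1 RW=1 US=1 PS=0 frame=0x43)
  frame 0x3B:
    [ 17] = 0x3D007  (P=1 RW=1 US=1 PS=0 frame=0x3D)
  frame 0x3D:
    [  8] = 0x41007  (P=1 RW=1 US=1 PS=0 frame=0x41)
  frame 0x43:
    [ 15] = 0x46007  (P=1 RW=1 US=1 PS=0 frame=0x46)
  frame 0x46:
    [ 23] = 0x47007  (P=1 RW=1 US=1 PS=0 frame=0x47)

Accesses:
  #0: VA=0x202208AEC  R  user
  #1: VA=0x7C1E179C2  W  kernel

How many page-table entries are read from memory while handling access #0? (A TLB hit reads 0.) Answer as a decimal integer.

Walk each access:
#0 VA=0x202208AEC (r,user):
  lvl0: tbl 0x37, slot 8 ⇒ 0x3B007 (P1/RW1/US1/PS0)
  lvl1: tbl 0x3B, slot 17 ⇒ 0x3D007 (P1/RW1/US1/PS0)
  lvl2: tbl 0x3D, slot 8 ⇒ 0x41007 (P1/RW1/US1/PS0)
  ⇒ phys 0x41AEC  [3 reads]
#1 VA=0x7C1E179C2 (w,kernel):
  lvl0: tbl 0x37, slot 31 ⇒ 0x43007 (P1/RW1/US1/PS0)
  lvl1: tbl 0x43, slot 15 ⇒ 0x46007 (P1/RW1/US1/PS0)
  lvl2: tbl 0x46, slot 23 ⇒ 0x47007 (P1/RW1/US1/PS0)
  ⇒ phys 0x479C2  [3 reads]

Entries read for #0: 3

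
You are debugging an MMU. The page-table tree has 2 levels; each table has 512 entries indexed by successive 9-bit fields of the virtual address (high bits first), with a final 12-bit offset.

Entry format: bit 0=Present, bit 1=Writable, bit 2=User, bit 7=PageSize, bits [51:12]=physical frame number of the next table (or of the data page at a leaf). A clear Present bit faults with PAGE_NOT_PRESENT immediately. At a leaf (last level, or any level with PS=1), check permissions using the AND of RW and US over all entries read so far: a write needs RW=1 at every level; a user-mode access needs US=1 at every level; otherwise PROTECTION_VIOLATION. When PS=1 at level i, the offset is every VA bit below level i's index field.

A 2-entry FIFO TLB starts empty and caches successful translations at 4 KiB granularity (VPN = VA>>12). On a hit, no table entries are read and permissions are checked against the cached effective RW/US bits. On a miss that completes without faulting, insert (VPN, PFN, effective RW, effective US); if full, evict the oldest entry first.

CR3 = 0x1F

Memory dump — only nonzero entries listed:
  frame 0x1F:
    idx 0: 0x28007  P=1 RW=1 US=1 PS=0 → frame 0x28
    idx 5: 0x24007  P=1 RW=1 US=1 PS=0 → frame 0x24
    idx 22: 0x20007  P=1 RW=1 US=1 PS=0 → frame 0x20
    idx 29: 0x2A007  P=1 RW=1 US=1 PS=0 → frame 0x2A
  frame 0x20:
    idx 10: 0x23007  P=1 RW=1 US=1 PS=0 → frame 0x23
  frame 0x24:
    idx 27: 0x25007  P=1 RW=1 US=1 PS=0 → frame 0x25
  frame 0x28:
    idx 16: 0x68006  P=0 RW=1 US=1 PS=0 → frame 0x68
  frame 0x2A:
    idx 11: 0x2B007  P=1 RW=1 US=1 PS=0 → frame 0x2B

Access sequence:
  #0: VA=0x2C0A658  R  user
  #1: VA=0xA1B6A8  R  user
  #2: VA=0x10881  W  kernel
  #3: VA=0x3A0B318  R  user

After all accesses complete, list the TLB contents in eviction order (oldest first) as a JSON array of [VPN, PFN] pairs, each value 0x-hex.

Trace:
#0 VA=0x2C0A658 (r,user):
  lvl0: tbl 0x1F, slot 22 ⇒ 0x20007 (P1/RW1/US1/PS0)
  lvl1: tbl 0x20, slot 10 ⇒ 0x23007 (P1/RW1/US1/PS0)
  ✓ 0x23658  — 2 lookups
#1 VA=0xA1B6A8 (r,user):
  lvl0: tbl 0x1F, slot 5 ⇒ 0x24007 (P1/RW1/US1/PS0)
  lvl1: tbl 0x24, slot 27 ⇒ 0x25007 (P1/RW1/US1/PS0)
  ✓ 0x256A8  — 2 lookups
#2 VA=0x10881 (w,kernel):
  lvl0: tbl 0x1F, slot 0 ⇒ 0x28007 (P1/RW1/US1/PS0)
  lvl1: tbl 0x28, slot 16 ⇒ 0x68006 (P0/RW1/US1/PS0)
  → PAGE_NOT_PRESENT  (2 entries read)
#3 VA=0x3A0B318 (r,user):
  lvl0: tbl 0x1F, slot 29 ⇒ 0x2A007 (P1/RW1/US1/PS0)
  lvl1: tbl 0x2A, slot 11 ⇒ 0x2B007 (P1/RW1/US1/PS0)
  ✓ 0x2B318  — 2 lookups

TLB: [["0xA1B", "0x25"], ["0x3A0B", "0x2B"]]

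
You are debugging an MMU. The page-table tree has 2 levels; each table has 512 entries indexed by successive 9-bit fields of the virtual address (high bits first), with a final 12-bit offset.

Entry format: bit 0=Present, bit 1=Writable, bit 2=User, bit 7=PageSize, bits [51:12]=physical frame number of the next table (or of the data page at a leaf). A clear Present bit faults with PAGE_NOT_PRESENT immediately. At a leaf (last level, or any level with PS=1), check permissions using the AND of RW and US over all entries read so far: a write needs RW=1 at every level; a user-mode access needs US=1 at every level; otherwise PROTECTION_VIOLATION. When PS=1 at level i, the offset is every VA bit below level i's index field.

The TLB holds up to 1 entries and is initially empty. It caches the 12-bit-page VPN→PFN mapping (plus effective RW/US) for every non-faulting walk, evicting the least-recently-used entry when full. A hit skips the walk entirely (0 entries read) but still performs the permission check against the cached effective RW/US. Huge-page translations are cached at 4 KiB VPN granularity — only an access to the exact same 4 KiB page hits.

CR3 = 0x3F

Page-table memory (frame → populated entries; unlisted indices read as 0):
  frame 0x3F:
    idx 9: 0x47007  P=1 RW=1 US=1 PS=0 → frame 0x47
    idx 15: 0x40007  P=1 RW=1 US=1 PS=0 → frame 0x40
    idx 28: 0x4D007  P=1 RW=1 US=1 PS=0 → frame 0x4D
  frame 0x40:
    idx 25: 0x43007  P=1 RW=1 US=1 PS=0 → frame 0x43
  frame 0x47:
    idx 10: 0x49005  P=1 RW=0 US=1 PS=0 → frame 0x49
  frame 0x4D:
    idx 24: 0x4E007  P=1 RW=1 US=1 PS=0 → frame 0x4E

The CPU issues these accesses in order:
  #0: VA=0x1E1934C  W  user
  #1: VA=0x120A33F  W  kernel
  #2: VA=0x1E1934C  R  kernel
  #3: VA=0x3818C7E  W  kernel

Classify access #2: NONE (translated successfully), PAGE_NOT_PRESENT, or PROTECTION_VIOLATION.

Trace:
#0 VA=0x1E1934C (w,user):
  L0: frame=0x3F idx=15 entry=0x40007 [P=1 RW=1 US=1 PS=0]
  L1: frame=0x40 idx=25 entry=0x43007 [P=1 RW=1 US=1 PS=0]
  ✓ 0x4334C  — 2 lookups
#1 VA=0x120A33F (w,kernel):
  L0: frame=0x3F idx=9 entry=0x47007 [P=1 RW=1 US=1 PS=0]
  L1: frame=0x47 idx=10 entry=0x49005 [P=1 RW=0 US=1 PS=0]
  ⇒ fault: PROTECTION_VIOLATION  — 2 lookups
#2 VA=0x1E1934C (r,kernel):
  TLB hit vpn=0x1E19 → PA=0x4334C
#3 VA=0x3818C7E (w,kernel):
  L0: frame=0x3F idx=28 entry=0x4D007 [P=1 RW=1 US=1 PS=0]
  L1: frame=0x4D idx=24 entry=0x4E007 [P=1 RW=1 US=1 PS=0]
  ✓ 0x4EC7E  — 2 lookups

Access #2 fault: NONE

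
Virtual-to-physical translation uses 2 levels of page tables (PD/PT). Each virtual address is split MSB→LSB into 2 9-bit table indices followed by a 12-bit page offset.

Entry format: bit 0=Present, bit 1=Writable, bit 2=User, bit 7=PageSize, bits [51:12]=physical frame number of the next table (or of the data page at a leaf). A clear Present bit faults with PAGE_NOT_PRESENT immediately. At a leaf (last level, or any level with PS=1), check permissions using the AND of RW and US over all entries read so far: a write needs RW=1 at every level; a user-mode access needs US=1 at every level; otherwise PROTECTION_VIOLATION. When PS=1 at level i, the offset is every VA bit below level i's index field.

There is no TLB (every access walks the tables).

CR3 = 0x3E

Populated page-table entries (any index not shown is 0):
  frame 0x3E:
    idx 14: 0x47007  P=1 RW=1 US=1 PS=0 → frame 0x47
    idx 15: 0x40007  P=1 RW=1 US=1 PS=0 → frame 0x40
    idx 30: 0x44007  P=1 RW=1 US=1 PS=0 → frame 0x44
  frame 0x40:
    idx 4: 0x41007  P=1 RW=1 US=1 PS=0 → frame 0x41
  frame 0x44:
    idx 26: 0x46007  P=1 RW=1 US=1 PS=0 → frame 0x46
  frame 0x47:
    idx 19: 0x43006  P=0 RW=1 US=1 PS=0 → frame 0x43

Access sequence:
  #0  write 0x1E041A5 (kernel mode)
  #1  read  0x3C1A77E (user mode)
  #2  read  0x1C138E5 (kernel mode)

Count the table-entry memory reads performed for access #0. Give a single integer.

Per-access translation:
#0 VA=0x1E041A5 (w,kernel):
  L0: frame=0x3E idx=15 entry=0x40007 [P=1 RW=1 US=1 PS=0]
  L1: frame=0x40 idx=4 entry=0x41007 [P=1 RW=1 US=1 PS=0]
  → PA=0x411A5  (2 entries read)
#1 VA=0x3C1A77E (r,user):
  L0: frame=0x3E idx=30 entry=0x44007 [P=1 RW=1 US=1 PS=0]
  L1: frame=0x44 idx=26 entry=0x46007 [P=1 RW=1 US=1 PS=0]
  → PA=0x4677E  (2 entries read)
#2 VA=0x1C138E5 (r,kernel):
  L0: frame=0x3E idx=14 entry=0x47007 [P=1 RW=1 US=1 PS=0]
  L1: frame=0x47 idx=19 entry=0x43006 [P=0 RW=1 US=1 PS=0]
  ⇒ fault: PAGE_NOT_PRESENT  — 2 lookups

Entries read for #0: 2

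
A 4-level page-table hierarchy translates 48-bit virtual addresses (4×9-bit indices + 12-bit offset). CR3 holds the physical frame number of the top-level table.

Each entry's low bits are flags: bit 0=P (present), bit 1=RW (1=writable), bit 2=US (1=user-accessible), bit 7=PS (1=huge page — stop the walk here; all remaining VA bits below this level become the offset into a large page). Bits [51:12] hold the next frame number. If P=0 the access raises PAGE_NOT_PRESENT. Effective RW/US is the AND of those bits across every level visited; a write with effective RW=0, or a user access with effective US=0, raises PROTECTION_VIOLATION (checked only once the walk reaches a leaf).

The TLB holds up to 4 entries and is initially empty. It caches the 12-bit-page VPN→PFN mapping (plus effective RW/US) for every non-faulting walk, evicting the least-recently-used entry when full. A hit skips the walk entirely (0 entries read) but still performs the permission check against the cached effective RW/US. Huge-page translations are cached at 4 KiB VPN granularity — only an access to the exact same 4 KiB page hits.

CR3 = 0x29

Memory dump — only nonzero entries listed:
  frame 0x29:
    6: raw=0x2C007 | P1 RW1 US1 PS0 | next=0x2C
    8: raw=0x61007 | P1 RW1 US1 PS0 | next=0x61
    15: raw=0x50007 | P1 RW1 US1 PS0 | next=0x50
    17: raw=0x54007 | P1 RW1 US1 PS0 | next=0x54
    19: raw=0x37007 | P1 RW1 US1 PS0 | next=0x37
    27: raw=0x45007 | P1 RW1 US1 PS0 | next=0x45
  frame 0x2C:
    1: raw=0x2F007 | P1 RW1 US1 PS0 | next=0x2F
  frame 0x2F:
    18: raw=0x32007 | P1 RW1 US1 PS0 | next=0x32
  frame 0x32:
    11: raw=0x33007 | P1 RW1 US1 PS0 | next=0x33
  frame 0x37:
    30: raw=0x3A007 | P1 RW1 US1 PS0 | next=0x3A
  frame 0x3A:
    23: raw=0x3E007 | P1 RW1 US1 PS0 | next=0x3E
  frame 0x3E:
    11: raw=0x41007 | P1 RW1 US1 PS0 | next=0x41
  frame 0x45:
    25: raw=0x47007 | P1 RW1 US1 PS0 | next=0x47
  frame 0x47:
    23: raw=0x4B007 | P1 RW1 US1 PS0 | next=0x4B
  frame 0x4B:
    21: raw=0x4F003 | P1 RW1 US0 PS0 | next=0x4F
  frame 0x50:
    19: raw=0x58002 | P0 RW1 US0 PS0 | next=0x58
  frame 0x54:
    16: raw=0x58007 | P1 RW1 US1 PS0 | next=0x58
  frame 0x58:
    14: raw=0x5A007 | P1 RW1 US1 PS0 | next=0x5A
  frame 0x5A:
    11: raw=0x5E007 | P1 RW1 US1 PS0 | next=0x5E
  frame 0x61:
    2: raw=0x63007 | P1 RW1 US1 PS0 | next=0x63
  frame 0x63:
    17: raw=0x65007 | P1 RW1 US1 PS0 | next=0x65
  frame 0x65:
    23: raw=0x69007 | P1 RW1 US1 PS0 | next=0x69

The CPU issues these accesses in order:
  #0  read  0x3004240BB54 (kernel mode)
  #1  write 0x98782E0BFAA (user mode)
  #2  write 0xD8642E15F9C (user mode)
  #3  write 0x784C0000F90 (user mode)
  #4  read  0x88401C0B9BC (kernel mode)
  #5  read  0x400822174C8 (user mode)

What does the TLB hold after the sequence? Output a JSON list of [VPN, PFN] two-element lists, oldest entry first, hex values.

Per-access translation:
#0 VA=0x3004240BB54 (r,kernel):
  lvl0: tbl 0x29, slot 6 ⇒ 0x2C007 (P1/RW1/US1/PS0)
  lvl1: tbl 0x2C, slot 1 ⇒ 0x2F007 (P1/RW1/US1/PS0)
  lvl2: tbl 0x2F, slot 18 ⇒ 0x32007 (P1/RW1/US1/PS0)
  lvl3: tbl 0x32, slot 11 ⇒ 0x33007 (P1/RW1/US1/PS0)
  ⇒ phys 0x33B54  [4 reads]
#1 VA=0x98782E0BFAA (w,user):
  lvl0: tbl 0x29, slot 19 ⇒ 0x37007 (P1/RW1/US1/PS0)
  lvl1: tbl 0x37, slot 30 ⇒ 0x3A007 (P1/RW1/US1/PS0)
  lvl2: tbl 0x3A, slot 23 ⇒ 0x3E007 (P1/RW1/US1/PS0)
  lvl3: tbl 0x3E, slot 11 ⇒ 0x41007 (P1/RW1/US1/PS0)
  ⇒ phys 0x41FAA  [4 reads]
#2 VA=0xD8642E15F9C (w,user):
  lvl0: tbl 0x29, slot 27 ⇒ 0x45007 (P1/RW1/US1/PS0)
  lvl1: tbl 0x45, slot 25 ⇒ 0x47007 (P1/RW1/US1/PS0)
  lvl2: tbl 0x47, slot 23 ⇒ 0x4B007 (P1/RW1/US1/PS0)
  lvl3: tbl 0x4B, slot 21 ⇒ 0x4F003 (P1/RW1/US0/PS0)
  ⇒ fault: PROTECTION_VIOLATION  — 4 lookups
#3 VA=0x784C0000F90 (w,user):
  lvl0: tbl 0x29, slot 15 ⇒ 0x50007 (P1/RW1/US1/PS0)
  lvl1: tbl 0x50, slot 19 ⇒ 0x58002 (P0/RW1/US0/PS0)
  ⇒ fault: PAGE_NOT_PRESENT  — 2 lookups
#4 VA=0x88401C0B9BC (r,kernel):
  lvl0: tbl 0x29, slot 17 ⇒ 0x54007 (P1/RW1/US1/PS0)
  lvl1: tbl 0x54, slot 16 ⇒ 0x58007 (P1/RW1/US1/PS0)
  lvl2: tbl 0x58, slot 14 ⇒ 0x5A007 (P1/RW1/US1/PS0)
  lvl3: tbl 0x5A, slot 11 ⇒ 0x5E007 (P1/RW1/US1/PS0)
  ⇒ phys 0x5E9BC  [4 reads]
#5 VA=0x400822174C8 (r,user):
  lvl0: tbl 0x29, slot 8 ⇒ 0x61007 (P1/RW1/US1/PS0)
  lvl1: tbl 0x61, slot 2 ⇒ 0x63007 (P1/RW1/US1/PS0)
  lvl2: tbl 0x63, slot 17 ⇒ 0x65007 (P1/RW1/US1/PS0)
  lvl3: tbl 0x65, slot 23 ⇒ 0x69007 (P1/RW1/US1/PS0)
  ⇒ phys 0x694C8  [4 reads]

TLB: [["0x3004240B", "0x33"], ["0x98782E0B", "0x41"], ["0x88401C0B", "0x5E"], ["0x40082217", "0x69"]]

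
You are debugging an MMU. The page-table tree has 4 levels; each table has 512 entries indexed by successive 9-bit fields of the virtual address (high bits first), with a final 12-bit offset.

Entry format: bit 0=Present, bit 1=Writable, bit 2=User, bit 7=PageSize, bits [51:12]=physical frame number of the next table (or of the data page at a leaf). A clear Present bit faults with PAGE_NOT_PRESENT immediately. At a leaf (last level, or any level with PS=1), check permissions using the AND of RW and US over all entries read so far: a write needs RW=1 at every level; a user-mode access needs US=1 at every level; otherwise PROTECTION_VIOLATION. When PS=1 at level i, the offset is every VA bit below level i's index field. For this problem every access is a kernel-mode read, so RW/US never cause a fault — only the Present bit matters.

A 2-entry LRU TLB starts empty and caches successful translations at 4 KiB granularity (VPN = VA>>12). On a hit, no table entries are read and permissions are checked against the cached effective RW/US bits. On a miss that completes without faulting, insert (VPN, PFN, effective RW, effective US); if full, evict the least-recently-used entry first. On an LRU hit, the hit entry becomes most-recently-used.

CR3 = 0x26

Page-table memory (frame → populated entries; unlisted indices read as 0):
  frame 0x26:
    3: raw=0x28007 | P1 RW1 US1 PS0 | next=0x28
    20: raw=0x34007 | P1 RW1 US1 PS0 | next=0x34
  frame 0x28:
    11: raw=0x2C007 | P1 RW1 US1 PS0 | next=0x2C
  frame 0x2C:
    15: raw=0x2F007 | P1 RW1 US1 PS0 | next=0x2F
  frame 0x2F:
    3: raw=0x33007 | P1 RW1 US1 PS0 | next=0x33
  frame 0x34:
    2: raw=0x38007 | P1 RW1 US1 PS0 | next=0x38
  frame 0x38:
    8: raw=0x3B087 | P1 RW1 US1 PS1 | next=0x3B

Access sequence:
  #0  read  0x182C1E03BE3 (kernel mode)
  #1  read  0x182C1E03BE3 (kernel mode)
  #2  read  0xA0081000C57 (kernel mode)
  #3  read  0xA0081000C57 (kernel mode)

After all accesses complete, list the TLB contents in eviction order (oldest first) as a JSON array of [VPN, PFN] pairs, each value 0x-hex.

Trace:
#0 VA=0x182C1E03BE3 (r,kernel):
  [0] read 0x26 idx=3: raw=0x28007 flags P=1 W=1 U=1 S=0
  [1] read 0x28 idx=11: raw=0x2C007 flags P=1 W=1 U=1 S=0
  [2] read 0x2C idx=15: raw=0x2F007 flags P=1 W=1 U=1 S=0
  [3] read 0x2F idx=3: raw=0x33007 flags P=1 W=1 U=1 S=0
  ✓ 0x33BE3  — 4 lookups
#1 VA=0x182C1E03BE3 (r,kernel):
  TLB hit vpn=0x182C1E03 → PA=0x33BE3
#2 VA=0xA0081000C57 (r,kernel):
  [0] read 0x26 idx=20: raw=0x34007 flags P=1 W=1 U=1 S=0
  [1] read 0x34 idx=2: raw=0x38007 flags P=1 W=1 U=1 S=0
  [2] read 0x38 idx=8: raw=0x3B087 flags P=1 W=1 U=1 S=1
  ✓ 0x3BC57 (huge @L2)  — 3 lookups
#3 VA=0xA0081000C57 (r,kernel):
  TLB hit vpn=0xA0081000 → PA=0x3BC57

TLB: [["0x182C1E03", "0x33"], ["0xA0081000", "0x3B"]]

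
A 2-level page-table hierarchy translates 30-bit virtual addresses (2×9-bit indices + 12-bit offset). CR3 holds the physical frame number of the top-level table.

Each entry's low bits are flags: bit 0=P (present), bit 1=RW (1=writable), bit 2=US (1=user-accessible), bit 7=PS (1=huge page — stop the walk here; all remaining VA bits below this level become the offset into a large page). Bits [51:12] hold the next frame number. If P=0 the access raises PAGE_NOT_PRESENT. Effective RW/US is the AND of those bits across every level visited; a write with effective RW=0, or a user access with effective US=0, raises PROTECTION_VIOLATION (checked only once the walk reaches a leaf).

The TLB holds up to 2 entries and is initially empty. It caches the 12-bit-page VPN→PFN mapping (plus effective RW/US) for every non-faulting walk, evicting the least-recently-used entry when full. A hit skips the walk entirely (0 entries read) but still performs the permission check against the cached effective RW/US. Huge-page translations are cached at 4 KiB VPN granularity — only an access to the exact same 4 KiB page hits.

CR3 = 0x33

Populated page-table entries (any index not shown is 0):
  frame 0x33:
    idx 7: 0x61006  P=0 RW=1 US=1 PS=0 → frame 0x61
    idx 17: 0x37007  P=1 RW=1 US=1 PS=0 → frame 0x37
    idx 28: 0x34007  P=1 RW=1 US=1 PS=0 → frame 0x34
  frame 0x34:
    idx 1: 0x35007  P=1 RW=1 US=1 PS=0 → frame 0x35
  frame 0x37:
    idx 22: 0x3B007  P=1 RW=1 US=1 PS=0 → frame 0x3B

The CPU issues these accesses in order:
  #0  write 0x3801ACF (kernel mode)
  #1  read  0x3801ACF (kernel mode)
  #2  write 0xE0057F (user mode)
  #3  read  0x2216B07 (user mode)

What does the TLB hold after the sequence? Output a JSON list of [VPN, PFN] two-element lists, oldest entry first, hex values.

Per-access translation:
#0 VA=0x3801ACF (w,kernel):
  L0 @0x33[28] → 0x34007  P=1,RW=1,US=1,PS=0
  L1 @0x34[1] → 0x35007  P=1,RW=1,US=1,PS=0
  → PA=0x35ACF  (2 entries read)
#1 VA=0x3801ACF (r,kernel):
  TLB hit vpn=0x3801 → PA=0x35ACF
#2 VA=0xE0057F (w,user):
  L0 @0x33[7] → 0x61006  P=0,RW=1,US=1,PS=0
  → PAGE_NOT_PRESENT  (1 entries read)
#3 VA=0x2216B07 (r,user):
  L0 @0x33[17] → 0x37007  P=1,RW=1,US=1,PS=0
  L1 @0x37[22] → 0x3B007  P=1,RW=1,US=1,PS=0
  → PA=0x3BB07  (2 entries read)

TLB: [["0x3801", "0x35"], ["0x2216", "0x3B"]]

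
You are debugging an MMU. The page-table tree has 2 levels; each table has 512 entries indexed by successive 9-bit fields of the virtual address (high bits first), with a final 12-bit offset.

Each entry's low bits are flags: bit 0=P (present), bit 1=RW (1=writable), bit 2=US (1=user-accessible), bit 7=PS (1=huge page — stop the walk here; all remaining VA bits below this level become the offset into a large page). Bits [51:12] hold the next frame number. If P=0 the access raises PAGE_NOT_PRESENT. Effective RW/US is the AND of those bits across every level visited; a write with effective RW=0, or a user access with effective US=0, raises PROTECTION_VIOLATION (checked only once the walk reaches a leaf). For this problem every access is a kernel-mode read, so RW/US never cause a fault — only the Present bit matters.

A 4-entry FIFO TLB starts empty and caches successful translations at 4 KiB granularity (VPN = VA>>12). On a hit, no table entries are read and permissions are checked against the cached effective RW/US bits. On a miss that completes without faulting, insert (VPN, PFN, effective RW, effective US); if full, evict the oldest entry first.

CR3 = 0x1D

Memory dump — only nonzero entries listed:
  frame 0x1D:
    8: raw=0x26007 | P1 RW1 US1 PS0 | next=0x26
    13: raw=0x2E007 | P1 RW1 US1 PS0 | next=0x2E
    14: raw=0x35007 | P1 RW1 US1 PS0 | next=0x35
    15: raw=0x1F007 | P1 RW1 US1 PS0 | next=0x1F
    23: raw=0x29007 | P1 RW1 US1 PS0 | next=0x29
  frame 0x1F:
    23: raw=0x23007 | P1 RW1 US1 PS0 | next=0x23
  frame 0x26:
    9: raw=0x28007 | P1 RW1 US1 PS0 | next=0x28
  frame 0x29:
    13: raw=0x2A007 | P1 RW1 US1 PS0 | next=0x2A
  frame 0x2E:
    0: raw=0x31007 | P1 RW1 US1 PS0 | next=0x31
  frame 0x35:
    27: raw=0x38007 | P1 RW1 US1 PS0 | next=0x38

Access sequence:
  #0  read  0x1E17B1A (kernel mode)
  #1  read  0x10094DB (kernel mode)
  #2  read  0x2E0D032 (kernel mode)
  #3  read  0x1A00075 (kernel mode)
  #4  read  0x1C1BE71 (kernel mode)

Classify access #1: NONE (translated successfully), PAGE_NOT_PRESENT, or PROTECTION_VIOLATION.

Per-access translation:
#0 VA=0x1E17B1A (r,kernel):
  L0 @0x1D[15] → 0x1F007  P=1,RW=1,US=1,PS=0
  L1 @0x1F[23] → 0x23007  P=1,RW=1,US=1,PS=0
  → PA=0x23B1A  (2 entries read)
#1 VA=0x10094DB (r,kernel):
  L0 @0x1D[8] → 0x26007  P=1,RW=1,US=1,PS=0
  L1 @0x26[9] → 0x28007  P=1,RW=1,US=1,PS=0
  → PA=0x284DB  (2 entries read)
#2 VA=0x2E0D032 (r,kernel):
  L0 @0x1D[23] → 0x29007  P=1,RW=1,US=1,PS=0
  L1 @0x29[13] → 0x2A007  P=1,RW=1,US=1,PS=0
  → PA=0x2A032  (2 entries read)
#3 VA=0x1A00075 (r,kernel):
  L0 @0x1D[13] → 0x2E007  P=1,RW=1,US=1,PS=0
  L1 @0x2E[0] → 0x31007  P=1,RW=1,US=1,PS=0
  → PA=0x31075  (2 entries read)
#4 VA=0x1C1BE71 (r,kernel):
  L0 @0x1D[14] → 0x35007  P=1,RW=1,US=1,PS=0
  L1 @0x35[27] → 0x38007  P=1,RW=1,US=1,PS=0
  → PA=0x38E71  (2 entries read)

Access #1 fault: NONE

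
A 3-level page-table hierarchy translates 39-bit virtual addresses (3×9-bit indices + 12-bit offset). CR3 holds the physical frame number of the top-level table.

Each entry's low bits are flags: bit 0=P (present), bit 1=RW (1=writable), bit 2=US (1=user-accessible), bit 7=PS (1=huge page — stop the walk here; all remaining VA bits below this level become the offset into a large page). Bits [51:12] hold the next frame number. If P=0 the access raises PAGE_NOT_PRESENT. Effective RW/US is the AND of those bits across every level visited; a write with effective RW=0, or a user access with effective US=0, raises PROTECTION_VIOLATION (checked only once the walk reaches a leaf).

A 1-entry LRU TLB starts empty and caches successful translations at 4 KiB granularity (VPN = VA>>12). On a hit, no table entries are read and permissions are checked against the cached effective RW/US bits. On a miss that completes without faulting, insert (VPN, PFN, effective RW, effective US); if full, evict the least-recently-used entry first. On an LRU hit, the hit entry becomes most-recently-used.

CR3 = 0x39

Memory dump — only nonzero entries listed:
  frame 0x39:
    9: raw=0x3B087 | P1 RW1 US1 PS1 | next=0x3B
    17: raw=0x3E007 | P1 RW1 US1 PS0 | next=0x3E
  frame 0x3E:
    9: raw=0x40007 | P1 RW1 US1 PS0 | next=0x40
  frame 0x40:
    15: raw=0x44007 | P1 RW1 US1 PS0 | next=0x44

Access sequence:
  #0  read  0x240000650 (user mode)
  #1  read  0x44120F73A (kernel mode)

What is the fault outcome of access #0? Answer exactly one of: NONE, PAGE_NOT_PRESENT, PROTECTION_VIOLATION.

Per-access translation:
#0 VA=0x240000650 (r,user):
  L0 @0x39[9] → 0x3B087  P=1,RW=1,US=1,PS=1
  ⇒ phys 0x3B650 (huge @L0)  [1 reads]
#1 VA=0x44120F73A (r,kernel):
  L0 @0x39[17] → 0x3E007  P=1,RW=1,US=1,PS=0
  L1 @0x3E[9] → 0x40007  P=1,RW=1,US=1,PS=0
  L2 @0x40[15] → 0x44007  P=1,RW=1,US=1,PS=0
  ⇒ phys 0x4473A  [3 reads]

Access #0 fault: NONE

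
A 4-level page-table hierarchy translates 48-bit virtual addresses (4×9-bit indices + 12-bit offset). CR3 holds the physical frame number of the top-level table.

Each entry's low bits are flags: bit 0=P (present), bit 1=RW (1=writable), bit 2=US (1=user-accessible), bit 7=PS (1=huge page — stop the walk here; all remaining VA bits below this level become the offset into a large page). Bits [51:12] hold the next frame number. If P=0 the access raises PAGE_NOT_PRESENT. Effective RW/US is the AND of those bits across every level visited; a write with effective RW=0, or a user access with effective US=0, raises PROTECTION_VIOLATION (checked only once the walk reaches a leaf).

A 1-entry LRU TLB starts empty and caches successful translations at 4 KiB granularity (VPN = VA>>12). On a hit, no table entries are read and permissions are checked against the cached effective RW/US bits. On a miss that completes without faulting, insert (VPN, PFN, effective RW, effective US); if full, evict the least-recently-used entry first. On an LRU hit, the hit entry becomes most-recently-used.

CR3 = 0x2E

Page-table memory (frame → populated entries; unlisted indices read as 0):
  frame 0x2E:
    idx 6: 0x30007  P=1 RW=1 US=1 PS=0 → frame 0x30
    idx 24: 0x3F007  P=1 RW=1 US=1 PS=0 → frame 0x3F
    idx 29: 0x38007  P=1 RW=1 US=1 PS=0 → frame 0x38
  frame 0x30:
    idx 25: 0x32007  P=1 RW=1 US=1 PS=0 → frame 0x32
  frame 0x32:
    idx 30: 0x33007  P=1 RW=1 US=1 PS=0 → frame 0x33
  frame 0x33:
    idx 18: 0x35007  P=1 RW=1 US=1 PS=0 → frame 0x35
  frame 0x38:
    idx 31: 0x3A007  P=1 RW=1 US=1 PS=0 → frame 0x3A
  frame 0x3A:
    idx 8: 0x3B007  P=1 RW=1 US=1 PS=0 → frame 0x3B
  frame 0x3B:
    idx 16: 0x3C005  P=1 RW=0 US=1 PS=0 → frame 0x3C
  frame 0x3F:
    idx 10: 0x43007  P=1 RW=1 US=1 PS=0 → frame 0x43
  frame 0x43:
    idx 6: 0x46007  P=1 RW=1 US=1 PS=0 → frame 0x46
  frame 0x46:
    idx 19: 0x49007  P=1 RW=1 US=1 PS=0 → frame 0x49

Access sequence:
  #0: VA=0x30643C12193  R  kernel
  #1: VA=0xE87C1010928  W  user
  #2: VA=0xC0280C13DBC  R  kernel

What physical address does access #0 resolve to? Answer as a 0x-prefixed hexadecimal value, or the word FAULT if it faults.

Walk each access:
#0 VA=0x30643C12193 (r,kernel):
  L0 @0x2E[6] → 0x30007  P=1,RW=1,US=1,PS=0
  L1 @0x30[25] → 0x32007  P=1,RW=1,US=1,PS=0
  L2 @0x32[30] → 0x33007  P=1,RW=1,US=1,PS=0
  L3 @0x33[18] → 0x35007  P=1,RW=1,US=1,PS=0
  → PA=0x35193  (4 entries read)
#1 VA=0xE87C1010928 (w,user):
  L0 @0x2E[29] → 0x38007  P=1,RW=1,US=1,PS=0
  L1 @0x38[31] → 0x3A007  P=1,RW=1,US=1,PS=0
  L2 @0x3A[8] → 0x3B007  P=1,RW=1,US=1,PS=0
  L3 @0x3B[16] → 0x3C005  P=1,RW=0,US=1,PS=0
  → PROTECTION_VIOLATION  (4 entries read)
#2 VA=0xC0280C13DBC (r,kernel):
  L0 @0x2E[24] → 0x3F007  P=1,RW=1,US=1,PS=0
  L1 @0x3F[10] → 0x43007  P=1,RW=1,US=1,PS=0
  L2 @0x43[6] → 0x46007  P=1,RW=1,US=1,PS=0
  L3 @0x46[19] → 0x49007  P=1,RW=1,US=1,PS=0
  → PA=0x49DBC  (4 entries read)

Access #0 PA: 0x35193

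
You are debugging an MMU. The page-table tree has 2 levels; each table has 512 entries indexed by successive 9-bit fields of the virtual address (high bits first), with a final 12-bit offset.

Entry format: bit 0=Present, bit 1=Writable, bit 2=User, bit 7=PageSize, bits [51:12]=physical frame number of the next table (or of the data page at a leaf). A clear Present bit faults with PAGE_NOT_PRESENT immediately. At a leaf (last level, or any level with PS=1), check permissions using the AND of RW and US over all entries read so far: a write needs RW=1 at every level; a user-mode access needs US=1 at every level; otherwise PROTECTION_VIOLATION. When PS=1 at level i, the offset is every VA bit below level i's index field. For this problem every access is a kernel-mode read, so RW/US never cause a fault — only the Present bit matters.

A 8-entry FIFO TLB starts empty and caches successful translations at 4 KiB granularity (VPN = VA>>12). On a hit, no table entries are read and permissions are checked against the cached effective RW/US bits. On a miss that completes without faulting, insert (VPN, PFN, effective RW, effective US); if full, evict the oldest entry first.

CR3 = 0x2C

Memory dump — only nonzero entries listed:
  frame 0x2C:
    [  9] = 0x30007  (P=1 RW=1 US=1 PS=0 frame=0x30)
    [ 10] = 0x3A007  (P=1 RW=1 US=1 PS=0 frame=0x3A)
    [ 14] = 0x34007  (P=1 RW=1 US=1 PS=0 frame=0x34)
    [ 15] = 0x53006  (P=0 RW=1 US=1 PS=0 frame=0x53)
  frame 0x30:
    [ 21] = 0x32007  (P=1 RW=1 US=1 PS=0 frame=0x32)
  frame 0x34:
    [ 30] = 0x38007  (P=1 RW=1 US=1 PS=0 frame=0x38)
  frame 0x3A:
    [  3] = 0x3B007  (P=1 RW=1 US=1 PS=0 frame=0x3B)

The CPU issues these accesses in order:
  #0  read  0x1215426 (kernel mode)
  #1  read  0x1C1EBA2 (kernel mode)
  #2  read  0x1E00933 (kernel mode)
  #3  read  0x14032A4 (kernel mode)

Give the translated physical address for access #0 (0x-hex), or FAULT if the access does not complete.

Trace:
#0 VA=0x1215426 (r,kernel):
  L0: frame=0x2C idx=9 entry=0x30007 [P=1 RW=1 US=1 PS=0]
  L1: frame=0x30 idx=21 entry=0x32007 [P=1 RW=1 US=1 PS=0]
  ✓ 0x32426  — 2 lookups
#1 VA=0x1C1EBA2 (r,kernel):
  L0: frame=0x2C idx=14 entry=0x34007 [P=1 RW=1 US=1 PS=0]
  L1: frame=0x34 idx=30 entry=0x38007 [P=1 RW=1 US=1 PS=0]
  ✓ 0x38BA2  — 2 lookups
#2 VA=0x1E00933 (r,kernel):
  L0: frame=0x2C idx=15 entry=0x53006 [P=0 RW=1 US=1 PS=0]
  ✗ PAGE_NOT_PRESENT  [1 reads]
#3 VA=0x14032A4 (r,kernel):
  L0: frame=0x2C idx=10 entry=0x3A007 [P=1 RW=1 US=1 PS=0]
  L1: frame=0x3A idx=3 entry=0x3B007 [P=1 RW=1 US=1 PS=0]
  ✓ 0x3B2A4  — 2 lookups

Access #0 PA: 0x32426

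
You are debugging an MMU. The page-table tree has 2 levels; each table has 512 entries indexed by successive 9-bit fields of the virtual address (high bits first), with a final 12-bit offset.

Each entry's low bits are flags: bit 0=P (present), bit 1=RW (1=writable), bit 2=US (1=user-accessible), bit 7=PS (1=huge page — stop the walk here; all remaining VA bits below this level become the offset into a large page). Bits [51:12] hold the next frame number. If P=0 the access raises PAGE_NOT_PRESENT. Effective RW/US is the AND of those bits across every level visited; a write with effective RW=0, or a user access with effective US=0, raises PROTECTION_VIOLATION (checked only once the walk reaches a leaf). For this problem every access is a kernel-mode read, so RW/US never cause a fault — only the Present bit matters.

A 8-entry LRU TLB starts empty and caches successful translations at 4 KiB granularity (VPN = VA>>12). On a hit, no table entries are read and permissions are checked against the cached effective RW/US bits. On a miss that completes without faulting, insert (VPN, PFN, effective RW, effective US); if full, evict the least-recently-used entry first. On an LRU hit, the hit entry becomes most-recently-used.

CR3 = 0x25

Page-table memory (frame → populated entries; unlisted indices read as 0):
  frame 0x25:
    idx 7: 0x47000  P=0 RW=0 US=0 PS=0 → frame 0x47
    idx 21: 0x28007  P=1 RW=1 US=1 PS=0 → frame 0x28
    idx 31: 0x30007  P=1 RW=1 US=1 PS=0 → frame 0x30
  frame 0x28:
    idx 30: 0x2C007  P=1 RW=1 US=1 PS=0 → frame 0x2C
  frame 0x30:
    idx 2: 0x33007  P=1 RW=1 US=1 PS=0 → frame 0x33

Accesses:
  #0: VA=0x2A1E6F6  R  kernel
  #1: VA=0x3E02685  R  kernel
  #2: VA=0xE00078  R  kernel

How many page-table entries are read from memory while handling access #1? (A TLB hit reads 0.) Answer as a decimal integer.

Walk each access:
#0 VA=0x2A1E6F6 (r,kernel):
  lvl0: tbl 0x25, slot 21 ⇒ 0x28007 (P1/RW1/US1/PS0)
  lvl1: tbl 0x28, slot 30 ⇒ 0x2C007 (P1/RW1/US1/PS0)
  ⇒ phys 0x2C6F6  [2 reads]
#1 VA=0x3E02685 (r,kernel):
  lvl0: tbl 0x25, slot 31 ⇒ 0x30007 (P1/RW1/US1/PS0)
  lvl1: tbl 0x30, slot 2 ⇒ 0x33007 (P1/RW1/US1/PS0)
  ⇒ phys 0x33685  [2 reads]
#2 VA=0xE00078 (r,kernel):
  lvl0: tbl 0x25, slot 7 ⇒ 0x47000 (P0/RW0/US0/PS0)
  → PAGE_NOT_PRESENT  (1 entries read)

Entries read for #1: 2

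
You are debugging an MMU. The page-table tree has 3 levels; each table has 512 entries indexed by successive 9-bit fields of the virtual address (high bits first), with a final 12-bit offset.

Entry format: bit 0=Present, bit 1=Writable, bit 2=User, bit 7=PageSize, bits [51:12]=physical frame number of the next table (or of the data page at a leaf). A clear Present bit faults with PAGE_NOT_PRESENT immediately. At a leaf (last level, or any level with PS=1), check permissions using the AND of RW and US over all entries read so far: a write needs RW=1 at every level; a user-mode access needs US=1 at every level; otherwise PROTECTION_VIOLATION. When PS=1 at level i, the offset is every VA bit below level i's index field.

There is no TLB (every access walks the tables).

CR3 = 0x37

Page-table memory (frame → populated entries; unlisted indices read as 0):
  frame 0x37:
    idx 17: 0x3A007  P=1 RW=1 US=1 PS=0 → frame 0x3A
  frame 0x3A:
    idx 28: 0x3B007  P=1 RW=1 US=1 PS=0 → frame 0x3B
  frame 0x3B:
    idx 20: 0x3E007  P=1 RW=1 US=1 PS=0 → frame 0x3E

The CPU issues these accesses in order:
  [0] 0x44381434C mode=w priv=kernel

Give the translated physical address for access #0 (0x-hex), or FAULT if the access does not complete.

Walk each access:
#0 VA=0x44381434C (w,kernel):
  L0: frame=0x37 idx=17 entry=0x3A007 [P=1 RW=1 US=1 PS=0]
  L1: frame=0x3A idx=28 entry=0x3B007 [P=1 RW=1 US=1 PS=0]
  L2: frame=0x3B idx=20 entry=0x3E007 [P=1 RW=1 US=1 PS=0]
  → PA=0x3E34C  (3 entries read)

Access #0 PA: 0x3E34C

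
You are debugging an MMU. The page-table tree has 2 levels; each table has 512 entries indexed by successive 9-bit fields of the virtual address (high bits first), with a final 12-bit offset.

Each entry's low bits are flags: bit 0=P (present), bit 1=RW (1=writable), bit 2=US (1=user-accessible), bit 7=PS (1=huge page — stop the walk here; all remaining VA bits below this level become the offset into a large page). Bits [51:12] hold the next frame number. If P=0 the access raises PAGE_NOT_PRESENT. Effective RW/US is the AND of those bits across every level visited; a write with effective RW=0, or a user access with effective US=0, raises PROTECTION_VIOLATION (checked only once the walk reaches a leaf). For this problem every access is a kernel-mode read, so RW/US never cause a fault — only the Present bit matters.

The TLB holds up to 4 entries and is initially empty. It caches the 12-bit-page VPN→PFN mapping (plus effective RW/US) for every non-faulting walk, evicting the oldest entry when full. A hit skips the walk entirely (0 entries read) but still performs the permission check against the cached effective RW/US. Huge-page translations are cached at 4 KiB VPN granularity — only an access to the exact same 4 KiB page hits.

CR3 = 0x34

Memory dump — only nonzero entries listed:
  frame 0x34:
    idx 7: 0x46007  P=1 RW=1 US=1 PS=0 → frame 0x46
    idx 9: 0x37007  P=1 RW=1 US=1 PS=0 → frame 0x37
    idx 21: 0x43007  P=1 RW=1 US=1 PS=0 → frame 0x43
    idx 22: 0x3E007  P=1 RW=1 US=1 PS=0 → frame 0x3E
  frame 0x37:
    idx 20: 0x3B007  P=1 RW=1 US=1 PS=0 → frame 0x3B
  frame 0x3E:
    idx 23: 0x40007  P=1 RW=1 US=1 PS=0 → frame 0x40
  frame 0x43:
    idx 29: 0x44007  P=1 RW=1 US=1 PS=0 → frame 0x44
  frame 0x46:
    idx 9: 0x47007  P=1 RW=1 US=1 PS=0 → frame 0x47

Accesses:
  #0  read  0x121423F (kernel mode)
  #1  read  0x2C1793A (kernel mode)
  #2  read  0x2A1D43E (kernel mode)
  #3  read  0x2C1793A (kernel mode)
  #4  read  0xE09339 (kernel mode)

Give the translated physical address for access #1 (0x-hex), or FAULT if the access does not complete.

Trace:
#0 VA=0x121423F (r,kernel):
  [0] read 0x34 idx=9: raw=0x37007 flags P=1 W=1 U=1 S=0
  [1] read 0x37 idx=20: raw=0x3B007 flags P=1 W=1 U=1 S=0
  ✓ 0x3B23F  — 2 lookups
#1 VA=0x2C1793A (r,kernel):
  [0] read 0x34 idx=22: raw=0x3E007 flags P=1 W=1 U=1 S=0
  [1] read 0x3E idx=23: raw=0x40007 flags P=1 W=1 U=1 S=0
  ✓ 0x4093A  — 2 lookups
#2 VA=0x2A1D43E (r,kernel):
  [0] read 0x34 idx=21: raw=0x43007 flags P=1 W=1 U=1 S=0
  [1] read 0x43 idx=29: raw=0x44007 flags P=1 W=1 U=1 S=0
  ✓ 0x4443E  — 2 lookups
#3 VA=0x2C1793A (r,kernel):
  TLB hit vpn=0x2C17 → PA=0x4093A
#4 VA=0xE09339 (r,kernel):
  [0] read 0x34 idx=7: raw=0x46007 flags P=1 W=1 U=1 S=0
  [1] read 0x46 idx=9: raw=0x47007 flags P=1 W=1 U=1 S=0
  ✓ 0x47339  — 2 lookups

Access #1 PA: 0x4093A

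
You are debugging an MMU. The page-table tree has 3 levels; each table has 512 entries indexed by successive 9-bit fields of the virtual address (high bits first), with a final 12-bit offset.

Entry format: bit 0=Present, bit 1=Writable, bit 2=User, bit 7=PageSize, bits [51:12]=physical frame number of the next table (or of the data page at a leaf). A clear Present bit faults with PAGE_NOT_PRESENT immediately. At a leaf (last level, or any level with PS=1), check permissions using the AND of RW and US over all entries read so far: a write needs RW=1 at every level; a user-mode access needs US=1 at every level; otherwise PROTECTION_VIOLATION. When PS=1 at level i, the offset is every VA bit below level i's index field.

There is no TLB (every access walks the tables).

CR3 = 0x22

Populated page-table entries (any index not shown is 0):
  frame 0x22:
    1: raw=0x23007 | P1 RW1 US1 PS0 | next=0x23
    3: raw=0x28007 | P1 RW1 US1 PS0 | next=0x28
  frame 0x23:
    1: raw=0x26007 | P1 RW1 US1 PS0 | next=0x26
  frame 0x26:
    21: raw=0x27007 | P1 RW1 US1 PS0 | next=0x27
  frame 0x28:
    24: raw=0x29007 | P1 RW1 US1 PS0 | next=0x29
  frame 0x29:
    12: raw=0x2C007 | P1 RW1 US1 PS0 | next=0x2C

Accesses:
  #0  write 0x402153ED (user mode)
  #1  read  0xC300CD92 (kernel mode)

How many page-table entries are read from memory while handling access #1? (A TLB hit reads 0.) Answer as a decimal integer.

Trace:
#0 VA=0x402153ED (w,user):
  [0] read 0x22 idx=1: raw=0x23007 flags P=1 W=1 U=1 S=0
  [1] read 0x23 idx=1: raw=0x26007 flags P=1 W=1 U=1 S=0
  [2] read 0x26 idx=21: raw=0x27007 flags P=1 W=1 U=1 S=0
  → PA=0x273ED  (3 entries read)
#1 VA=0xC300CD92 (r,kernel):
  [0] read 0x22 idx=3: raw=0x28007 flags P=1 W=1 U=1 S=0
  [1] read 0x28 idx=24: raw=0x29007 flags P=1 W=1 U=1 S=0
  [2] read 0x29 idx=12: raw=0x2C007 flags P=1 W=1 U=1 S=0
  → PA=0x2CD92  (3 entries read)

Entries read for #1: 3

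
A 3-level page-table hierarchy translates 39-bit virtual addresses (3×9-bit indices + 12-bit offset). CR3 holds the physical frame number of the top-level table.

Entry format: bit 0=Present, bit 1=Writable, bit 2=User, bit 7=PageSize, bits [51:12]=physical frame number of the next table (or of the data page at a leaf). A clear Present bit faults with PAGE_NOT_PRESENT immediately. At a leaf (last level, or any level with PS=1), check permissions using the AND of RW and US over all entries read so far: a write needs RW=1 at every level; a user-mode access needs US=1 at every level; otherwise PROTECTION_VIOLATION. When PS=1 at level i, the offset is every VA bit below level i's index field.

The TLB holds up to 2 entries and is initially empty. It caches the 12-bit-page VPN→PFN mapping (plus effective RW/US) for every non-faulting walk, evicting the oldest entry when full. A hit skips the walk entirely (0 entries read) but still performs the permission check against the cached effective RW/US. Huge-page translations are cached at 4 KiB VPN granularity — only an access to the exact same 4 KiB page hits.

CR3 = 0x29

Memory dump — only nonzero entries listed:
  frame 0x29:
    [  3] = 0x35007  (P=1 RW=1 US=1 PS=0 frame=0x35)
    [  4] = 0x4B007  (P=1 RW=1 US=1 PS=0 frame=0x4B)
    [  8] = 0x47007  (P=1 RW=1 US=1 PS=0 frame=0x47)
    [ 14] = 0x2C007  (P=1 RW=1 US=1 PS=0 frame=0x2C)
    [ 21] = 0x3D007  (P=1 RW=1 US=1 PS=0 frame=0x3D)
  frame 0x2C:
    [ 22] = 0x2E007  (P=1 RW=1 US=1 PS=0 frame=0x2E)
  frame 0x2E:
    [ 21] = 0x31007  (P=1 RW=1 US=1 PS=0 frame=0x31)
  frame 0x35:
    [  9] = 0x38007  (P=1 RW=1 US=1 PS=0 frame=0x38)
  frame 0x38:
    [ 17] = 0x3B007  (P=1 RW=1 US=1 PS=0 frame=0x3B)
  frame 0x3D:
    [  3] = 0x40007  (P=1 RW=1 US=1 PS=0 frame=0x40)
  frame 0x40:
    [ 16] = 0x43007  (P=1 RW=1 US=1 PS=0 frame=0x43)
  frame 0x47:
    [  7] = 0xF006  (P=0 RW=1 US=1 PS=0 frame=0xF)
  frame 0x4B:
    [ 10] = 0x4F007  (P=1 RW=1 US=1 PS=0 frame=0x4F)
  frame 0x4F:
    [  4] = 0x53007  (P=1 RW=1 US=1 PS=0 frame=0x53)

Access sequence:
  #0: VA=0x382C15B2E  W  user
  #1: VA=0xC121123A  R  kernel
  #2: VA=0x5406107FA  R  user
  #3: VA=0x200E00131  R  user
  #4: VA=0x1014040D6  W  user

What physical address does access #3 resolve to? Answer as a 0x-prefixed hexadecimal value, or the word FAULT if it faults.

Trace:
#0 VA=0x382C15B2E (w,user):
  L0 @0x29[14] → 0x2C007  P=1,RW=1,US=1,PS=0
  L1 @0x2C[22] → 0x2E007  P=1,RW=1,US=1,PS=0
  L2 @0x2E[21] → 0x31007  P=1,RW=1,US=1,PS=0
  ✓ 0x31B2E  — 3 lookups
#1 VA=0xC121123A (r,kernel):
  L0 @0x29[3] → 0x35007  P=1,RW=1,US=1,PS=0
  L1 @0x35[9] → 0x38007  P=1,RW=1,US=1,PS=0
  L2 @0x38[17] → 0x3B007  P=1,RW=1,US=1,PS=0
  ✓ 0x3B23A  — 3 lookups
#2 VA=0x5406107FA (r,user):
  L0 @0x29[21] → 0x3D007  P=1,RW=1,US=1,PS=0
  L1 @0x3D[3] → 0x40007  P=1,RW=1,US=1,PS=0
  L2 @0x40[16] → 0x43007  P=1,RW=1,US=1,PS=0
  ✓ 0x437FA  — 3 lookups
#3 VA=0x200E00131 (r,user):
  L0 @0x29[8] → 0x47007  P=1,RW=1,US=1,PS=0
  L1 @0x47[7] → 0xF006  P=0,RW=1,US=1,PS=0
  ⇒ fault: PAGE_NOT_PRESENT  — 2 lookups
#4 VA=0x1014040D6 (w,user):
  L0 @0x29[4] → 0x4B007  P=1,RW=1,US=1,PS=0
  L1 @0x4B[10] → 0x4F007  P=1,RW=1,US=1,PS=0
  L2 @0x4F[4] → 0x53007  P=1,RW=1,US=1,PS=0
  ✓ 0x530D6  — 3 lookups

Access #3 PA: FAULT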